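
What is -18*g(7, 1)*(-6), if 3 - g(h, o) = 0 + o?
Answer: 216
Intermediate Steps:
g(h, o) = 3 - o (g(h, o) = 3 - (0 + o) = 3 - o)
-18*g(7, 1)*(-6) = -18*(3 - 1*1)*(-6) = -18*(3 - 1)*(-6) = -18*2*(-6) = -36*(-6) = 216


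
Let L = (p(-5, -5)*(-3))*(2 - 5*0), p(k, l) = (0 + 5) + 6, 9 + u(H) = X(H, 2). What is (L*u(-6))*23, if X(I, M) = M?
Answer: 10626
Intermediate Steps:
u(H) = -7 (u(H) = -9 + 2 = -7)
p(k, l) = 11 (p(k, l) = 5 + 6 = 11)
L = -66 (L = (11*(-3))*(2 - 5*0) = -33*(2 + 0) = -33*2 = -66)
(L*u(-6))*23 = -66*(-7)*23 = 462*23 = 10626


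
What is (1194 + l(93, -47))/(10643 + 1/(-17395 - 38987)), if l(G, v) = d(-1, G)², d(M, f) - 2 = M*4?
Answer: 67545636/600073625 ≈ 0.11256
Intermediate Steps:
d(M, f) = 2 + 4*M (d(M, f) = 2 + M*4 = 2 + 4*M)
l(G, v) = 4 (l(G, v) = (2 + 4*(-1))² = (2 - 4)² = (-2)² = 4)
(1194 + l(93, -47))/(10643 + 1/(-17395 - 38987)) = (1194 + 4)/(10643 + 1/(-17395 - 38987)) = 1198/(10643 + 1/(-56382)) = 1198/(10643 - 1/56382) = 1198/(600073625/56382) = 1198*(56382/600073625) = 67545636/600073625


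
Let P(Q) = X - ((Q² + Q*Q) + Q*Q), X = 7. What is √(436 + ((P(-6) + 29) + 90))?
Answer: √454 ≈ 21.307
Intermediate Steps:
P(Q) = 7 - 3*Q² (P(Q) = 7 - ((Q² + Q*Q) + Q*Q) = 7 - ((Q² + Q²) + Q²) = 7 - (2*Q² + Q²) = 7 - 3*Q²)
√(436 + ((P(-6) + 29) + 90)) = √(436 + (((7 - 3*(-6)²) + 29) + 90)) = √(436 + (((7 - 3*36) + 29) + 90)) = √(436 + (((7 - 108) + 29) + 90)) = √(436 + ((-101 + 29) + 90)) = √(436 + (-72 + 90)) = √(436 + 18) = √454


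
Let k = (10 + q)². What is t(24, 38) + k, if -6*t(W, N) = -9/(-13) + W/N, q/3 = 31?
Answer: 5240737/494 ≈ 10609.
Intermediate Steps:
q = 93 (q = 3*31 = 93)
t(W, N) = -3/26 - W/(6*N) (t(W, N) = -(-9/(-13) + W/N)/6 = -(-9*(-1/13) + W/N)/6 = -(9/13 + W/N)/6 = -3/26 - W/(6*N))
k = 10609 (k = (10 + 93)² = 103² = 10609)
t(24, 38) + k = (-3/26 - ⅙*24/38) + 10609 = (-3/26 - ⅙*24*1/38) + 10609 = (-3/26 - 2/19) + 10609 = -109/494 + 10609 = 5240737/494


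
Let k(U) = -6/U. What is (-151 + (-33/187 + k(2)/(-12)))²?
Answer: 105329169/4624 ≈ 22779.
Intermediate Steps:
(-151 + (-33/187 + k(2)/(-12)))² = (-151 + (-33/187 - 6/2/(-12)))² = (-151 + (-33*1/187 - 6*½*(-1/12)))² = (-151 + (-3/17 - 3*(-1/12)))² = (-151 + (-3/17 + ¼))² = (-151 + 5/68)² = (-10263/68)² = 105329169/4624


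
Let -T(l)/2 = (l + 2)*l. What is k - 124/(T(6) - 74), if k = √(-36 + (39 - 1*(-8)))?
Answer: 62/85 + √11 ≈ 4.0460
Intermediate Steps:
T(l) = -2*l*(2 + l) (T(l) = -2*(l + 2)*l = -2*(2 + l)*l = -2*l*(2 + l))
k = √11 (k = √(-36 + (39 + 8)) = √(-36 + 47) = √11 ≈ 3.3166)
k - 124/(T(6) - 74) = √11 - 124/(-2*6*(2 + 6) - 74) = √11 - 124/(-2*6*8 - 74) = √11 - 124/(-96 - 74) = √11 - 124/(-170) = √11 - 124*(-1/170) = √11 + 62/85 = 62/85 + √11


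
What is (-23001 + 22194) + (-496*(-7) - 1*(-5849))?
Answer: 8514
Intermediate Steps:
(-23001 + 22194) + (-496*(-7) - 1*(-5849)) = -807 + (3472 + 5849) = -807 + 9321 = 8514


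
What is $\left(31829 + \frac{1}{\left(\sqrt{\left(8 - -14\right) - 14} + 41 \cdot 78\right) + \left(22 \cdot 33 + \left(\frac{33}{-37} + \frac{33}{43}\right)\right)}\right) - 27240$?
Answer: $\frac{89424942461863099}{19486802679374} - \frac{2531281 \sqrt{2}}{19486802679374} \approx 4589.0$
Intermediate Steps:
$\left(31829 + \frac{1}{\left(\sqrt{\left(8 - -14\right) - 14} + 41 \cdot 78\right) + \left(22 \cdot 33 + \left(\frac{33}{-37} + \frac{33}{43}\right)\right)}\right) - 27240 = \left(31829 + \frac{1}{\left(\sqrt{\left(8 + 14\right) - 14} + 3198\right) + \left(726 + \left(33 \left(- \frac{1}{37}\right) + 33 \cdot \frac{1}{43}\right)\right)}\right) - 27240 = \left(31829 + \frac{1}{\left(\sqrt{22 - 14} + 3198\right) + \left(726 + \left(- \frac{33}{37} + \frac{33}{43}\right)\right)}\right) - 27240 = \left(31829 + \frac{1}{\left(\sqrt{8} + 3198\right) + \left(726 - \frac{198}{1591}\right)}\right) - 27240 = \left(31829 + \frac{1}{\left(2 \sqrt{2} + 3198\right) + \frac{1154868}{1591}}\right) - 27240 = \left(31829 + \frac{1}{\left(3198 + 2 \sqrt{2}\right) + \frac{1154868}{1591}}\right) - 27240 = \left(31829 + \frac{1}{\frac{6242886}{1591} + 2 \sqrt{2}}\right) - 27240 = 4589 + \frac{1}{\frac{6242886}{1591} + 2 \sqrt{2}}$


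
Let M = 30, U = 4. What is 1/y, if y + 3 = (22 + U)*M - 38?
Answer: 1/739 ≈ 0.0013532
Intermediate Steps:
y = 739 (y = -3 + ((22 + 4)*30 - 38) = -3 + (26*30 - 38) = -3 + (780 - 38) = -3 + 742 = 739)
1/y = 1/739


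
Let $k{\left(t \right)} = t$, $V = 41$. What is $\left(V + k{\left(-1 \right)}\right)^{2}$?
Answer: $1600$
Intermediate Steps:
$\left(V + k{\left(-1 \right)}\right)^{2} = \left(41 - 1\right)^{2} = 40^{2} = 1600$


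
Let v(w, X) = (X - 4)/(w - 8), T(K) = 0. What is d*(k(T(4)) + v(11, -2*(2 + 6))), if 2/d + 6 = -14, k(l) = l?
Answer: 2/3 ≈ 0.66667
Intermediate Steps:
v(w, X) = (-4 + X)/(-8 + w)
d = -1/10 (d = 2/(-6 - 14) = 2/(-20) = 2*(-1/20) = -1/10 ≈ -0.10000)
d*(k(T(4)) + v(11, -2*(2 + 6))) = -(0 + (-4 - 2*(2 + 6))/(-8 + 11))/10 = -(0 + (-4 - 2*8)/3)/10 = -(0 + (-4 - 16)/3)/10 = -(0 + (1/3)*(-20))/10 = -(0 - 20/3)/10 = -1/10*(-20/3) = 2/3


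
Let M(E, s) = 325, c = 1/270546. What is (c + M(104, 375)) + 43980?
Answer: 11986540531/270546 ≈ 44305.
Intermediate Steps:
c = 1/270546 ≈ 3.6962e-6
(c + M(104, 375)) + 43980 = (1/270546 + 325) + 43980 = 87927451/270546 + 43980 = 11986540531/270546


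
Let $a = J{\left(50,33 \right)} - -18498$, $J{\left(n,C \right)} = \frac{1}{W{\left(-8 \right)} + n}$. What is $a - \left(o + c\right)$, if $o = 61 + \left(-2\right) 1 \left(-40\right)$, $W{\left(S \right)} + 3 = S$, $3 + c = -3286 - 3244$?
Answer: $\frac{970711}{39} \approx 24890.0$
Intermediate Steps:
$c = -6533$ ($c = -3 - 6530 = -6533$)
$W{\left(S \right)} = -3 + S$
$J{\left(n,C \right)} = \frac{1}{-11 + n}$ ($J{\left(n,C \right)} = \frac{1}{\left(-3 - 8\right) + n} = \frac{1}{-11 + n}$)
$o = 141$ ($o = 61 - -80 = 61 + 80 = 141$)
$a = \frac{721423}{39}$ ($a = \frac{1}{-11 + 50} - -18498 = \frac{1}{39} + 18498 = \frac{721423}{39} \approx 18498.0$)
$a - \left(o + c\right) = \frac{721423}{39} - \left(141 - 6533\right) = \frac{721423}{39} - -6392 = \frac{721423}{39} + 6392 = \frac{970711}{39}$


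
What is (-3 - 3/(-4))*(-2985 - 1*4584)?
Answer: 68121/4 ≈ 17030.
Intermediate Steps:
(-3 - 3/(-4))*(-2985 - 1*4584) = (-3 - 3*(-1)/4)*(-2985 - 4584) = (-3 - 1*(-3/4))*(-7569) = (-3 + 3/4)*(-7569) = -9/4*(-7569) = 68121/4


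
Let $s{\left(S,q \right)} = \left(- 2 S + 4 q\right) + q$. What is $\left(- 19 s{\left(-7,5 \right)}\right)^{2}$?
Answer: $549081$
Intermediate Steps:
$s{\left(S,q \right)} = - 2 S + 5 q$
$\left(- 19 s{\left(-7,5 \right)}\right)^{2} = \left(- 19 \left(\left(-2\right) \left(-7\right) + 5 \cdot 5\right)\right)^{2} = \left(- 19 \left(14 + 25\right)\right)^{2} = \left(\left(-19\right) 39\right)^{2} = \left(-741\right)^{2} = 549081$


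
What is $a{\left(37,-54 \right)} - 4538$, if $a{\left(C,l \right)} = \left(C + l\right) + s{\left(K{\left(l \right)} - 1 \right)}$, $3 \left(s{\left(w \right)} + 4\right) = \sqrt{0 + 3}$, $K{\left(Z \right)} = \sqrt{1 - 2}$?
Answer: $-4559 + \frac{\sqrt{3}}{3} \approx -4558.4$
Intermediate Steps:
$K{\left(Z \right)} = i$ ($K{\left(Z \right)} = \sqrt{-1} = i$)
$s{\left(w \right)} = -4 + \frac{\sqrt{3}}{3}$ ($s{\left(w \right)} = -4 + \frac{\sqrt{0 + 3}}{3} = -4 + \frac{\sqrt{3}}{3}$)
$a{\left(C,l \right)} = -4 + C + l + \frac{\sqrt{3}}{3}$ ($a{\left(C,l \right)} = \left(C + l\right) - \left(4 - \frac{\sqrt{3}}{3}\right) = -4 + C + l + \frac{\sqrt{3}}{3}$)
$a{\left(37,-54 \right)} - 4538 = \left(-4 + 37 - 54 + \frac{\sqrt{3}}{3}\right) - 4538 = \left(-21 + \frac{\sqrt{3}}{3}\right) - 4538 = -4559 + \frac{\sqrt{3}}{3}$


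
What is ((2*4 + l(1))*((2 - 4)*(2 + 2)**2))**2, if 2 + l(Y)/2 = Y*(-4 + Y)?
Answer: 4096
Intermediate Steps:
l(Y) = -4 + 2*Y*(-4 + Y) (l(Y) = -4 + 2*(Y*(-4 + Y)) = -4 + 2*Y*(-4 + Y))
((2*4 + l(1))*((2 - 4)*(2 + 2)**2))**2 = ((2*4 + (-4 - 8*1 + 2*1**2))*((2 - 4)*(2 + 2)**2))**2 = ((8 + (-4 - 8 + 2*1))*(-2*4**2))**2 = ((8 + (-4 - 8 + 2))*(-2*16))**2 = ((8 - 10)*(-32))**2 = (-2*(-32))**2 = 64**2 = 4096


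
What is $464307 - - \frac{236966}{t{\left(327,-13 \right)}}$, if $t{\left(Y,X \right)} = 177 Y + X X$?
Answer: $\frac{13476164851}{29024} \approx 4.6431 \cdot 10^{5}$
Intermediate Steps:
$t{\left(Y,X \right)} = X^{2} + 177 Y$ ($t{\left(Y,X \right)} = 177 Y + X^{2} = X^{2} + 177 Y$)
$464307 - - \frac{236966}{t{\left(327,-13 \right)}} = 464307 - - \frac{236966}{\left(-13\right)^{2} + 177 \cdot 327} = 464307 - - \frac{236966}{169 + 57879} = 464307 - - \frac{236966}{58048} = 464307 - \left(-236966\right) \frac{1}{58048} = 464307 - - \frac{118483}{29024} = 464307 + \frac{118483}{29024} = \frac{13476164851}{29024}$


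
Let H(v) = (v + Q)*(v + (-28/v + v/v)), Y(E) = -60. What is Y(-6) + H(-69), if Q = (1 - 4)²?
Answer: 91900/23 ≈ 3995.7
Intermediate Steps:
Q = 9 (Q = (-3)² = 9)
H(v) = (9 + v)*(1 + v - 28/v) (H(v) = (v + 9)*(v + (-28/v + v/v)) = (9 + v)*(v + (-28/v + 1)) = (9 + v)*(v + (1 - 28/v)) = (9 + v)*(1 + v - 28/v))
Y(-6) + H(-69) = -60 + (-19 + (-69)² - 252/(-69) + 10*(-69)) = -60 + (-19 + 4761 - 252*(-1/69) - 690) = -60 + (-19 + 4761 + 84/23 - 690) = -60 + 93280/23 = 91900/23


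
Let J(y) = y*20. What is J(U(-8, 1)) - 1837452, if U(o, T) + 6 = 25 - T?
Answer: -1837092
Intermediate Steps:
U(o, T) = 19 - T (U(o, T) = -6 + (25 - T) = 19 - T)
J(y) = 20*y
J(U(-8, 1)) - 1837452 = 20*(19 - 1*1) - 1837452 = 20*(19 - 1) - 1837452 = 20*18 - 1837452 = 360 - 1837452 = -1837092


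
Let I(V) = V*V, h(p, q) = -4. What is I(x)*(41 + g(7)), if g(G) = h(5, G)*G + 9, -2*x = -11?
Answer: 1331/2 ≈ 665.50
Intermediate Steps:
x = 11/2 (x = -½*(-11) = 11/2 ≈ 5.5000)
g(G) = 9 - 4*G (g(G) = -4*G + 9 = 9 - 4*G)
I(V) = V²
I(x)*(41 + g(7)) = (11/2)²*(41 + (9 - 4*7)) = 121*(41 + (9 - 28))/4 = 121*(41 - 19)/4 = (121/4)*22 = 1331/2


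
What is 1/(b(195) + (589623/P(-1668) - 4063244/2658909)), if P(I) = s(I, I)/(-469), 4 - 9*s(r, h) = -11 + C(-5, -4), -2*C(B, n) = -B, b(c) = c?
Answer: -13294545/1890708632856187 ≈ -7.0315e-9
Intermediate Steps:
C(B, n) = B/2 (C(B, n) = -(-1)*B/2 = B/2)
s(r, h) = 35/18 (s(r, h) = 4/9 - (-11 + (1/2)*(-5))/9 = 4/9 - (-11 - 5/2)/9 = 4/9 - 1/9*(-27/2) = 4/9 + 3/2 = 35/18)
P(I) = -5/1206 (P(I) = (35/18)/(-469) = (35/18)*(-1/469) = -5/1206)
1/(b(195) + (589623/P(-1668) - 4063244/2658909)) = 1/(195 + (589623/(-5/1206) - 4063244/2658909)) = 1/(195 + (589623*(-1206/5) - 4063244*1/2658909)) = 1/(195 + (-711085338/5 - 4063244/2658909)) = 1/(195 - 1890711225292462/13294545) = 1/(-1890708632856187/13294545) = -13294545/1890708632856187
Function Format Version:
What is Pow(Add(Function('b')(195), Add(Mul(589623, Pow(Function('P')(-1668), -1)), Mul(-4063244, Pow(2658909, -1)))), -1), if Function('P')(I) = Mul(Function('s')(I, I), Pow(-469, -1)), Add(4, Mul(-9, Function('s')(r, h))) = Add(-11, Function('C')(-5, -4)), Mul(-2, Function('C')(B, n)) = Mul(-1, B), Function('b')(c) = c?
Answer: Rational(-13294545, 1890708632856187) ≈ -7.0315e-9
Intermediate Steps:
Function('C')(B, n) = Mul(Rational(1, 2), B) (Function('C')(B, n) = Mul(Rational(-1, 2), Mul(-1, B)) = Mul(Rational(1, 2), B))
Function('s')(r, h) = Rational(35, 18) (Function('s')(r, h) = Add(Rational(4, 9), Mul(Rational(-1, 9), Add(-11, Mul(Rational(1, 2), -5)))) = Add(Rational(4, 9), Mul(Rational(-1, 9), Add(-11, Rational(-5, 2)))) = Add(Rational(4, 9), Mul(Rational(-1, 9), Rational(-27, 2))) = Add(Rational(4, 9), Rational(3, 2)) = Rational(35, 18))
Function('P')(I) = Rational(-5, 1206) (Function('P')(I) = Mul(Rational(35, 18), Pow(-469, -1)) = Mul(Rational(35, 18), Rational(-1, 469)) = Rational(-5, 1206))
Pow(Add(Function('b')(195), Add(Mul(589623, Pow(Function('P')(-1668), -1)), Mul(-4063244, Pow(2658909, -1)))), -1) = Pow(Add(195, Add(Mul(589623, Pow(Rational(-5, 1206), -1)), Mul(-4063244, Pow(2658909, -1)))), -1) = Pow(Add(195, Add(Mul(589623, Rational(-1206, 5)), Mul(-4063244, Rational(1, 2658909)))), -1) = Pow(Add(195, Add(Rational(-711085338, 5), Rational(-4063244, 2658909))), -1) = Pow(Add(195, Rational(-1890711225292462, 13294545)), -1) = Pow(Rational(-1890708632856187, 13294545), -1) = Rational(-13294545, 1890708632856187)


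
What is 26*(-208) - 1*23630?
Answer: -29038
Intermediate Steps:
26*(-208) - 1*23630 = -5408 - 23630 = -29038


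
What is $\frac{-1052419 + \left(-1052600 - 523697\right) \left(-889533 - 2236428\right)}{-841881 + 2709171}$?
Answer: $\frac{2463720946999}{933645} \approx 2.6388 \cdot 10^{6}$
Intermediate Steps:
$\frac{-1052419 + \left(-1052600 - 523697\right) \left(-889533 - 2236428\right)}{-841881 + 2709171} = \frac{-1052419 - -4927442946417}{1867290} = \left(-1052419 + 4927442946417\right) \frac{1}{1867290} = 4927441893998 \cdot \frac{1}{1867290} = \frac{2463720946999}{933645}$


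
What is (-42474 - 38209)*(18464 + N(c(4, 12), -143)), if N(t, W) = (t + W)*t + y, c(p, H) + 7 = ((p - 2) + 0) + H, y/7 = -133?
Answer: -1337804823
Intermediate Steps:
y = -931 (y = 7*(-133) = -931)
c(p, H) = -9 + H + p (c(p, H) = -7 + (((p - 2) + 0) + H) = -7 + (((-2 + p) + 0) + H) = -7 + ((-2 + p) + H) = -7 + (-2 + H + p) = -9 + H + p)
N(t, W) = -931 + t*(W + t) (N(t, W) = (t + W)*t - 931 = (W + t)*t - 931 = t*(W + t) - 931 = -931 + t*(W + t))
(-42474 - 38209)*(18464 + N(c(4, 12), -143)) = (-42474 - 38209)*(18464 + (-931 + (-9 + 12 + 4)² - 143*(-9 + 12 + 4))) = -80683*(18464 + (-931 + 7² - 143*7)) = -80683*(18464 + (-931 + 49 - 1001)) = -80683*(18464 - 1883) = -80683*16581 = -1337804823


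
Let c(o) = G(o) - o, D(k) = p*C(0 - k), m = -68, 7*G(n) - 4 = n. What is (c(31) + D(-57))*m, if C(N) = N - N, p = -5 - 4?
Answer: 1768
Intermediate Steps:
G(n) = 4/7 + n/7
p = -9
C(N) = 0
D(k) = 0 (D(k) = -9*0 = 0)
c(o) = 4/7 - 6*o/7 (c(o) = (4/7 + o/7) - o = 4/7 - 6*o/7)
(c(31) + D(-57))*m = ((4/7 - 6/7*31) + 0)*(-68) = ((4/7 - 186/7) + 0)*(-68) = (-26 + 0)*(-68) = -26*(-68) = 1768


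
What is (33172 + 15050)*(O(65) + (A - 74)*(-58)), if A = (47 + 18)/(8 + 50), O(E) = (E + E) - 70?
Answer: 206727714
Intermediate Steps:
O(E) = -70 + 2*E (O(E) = 2*E - 70 = -70 + 2*E)
A = 65/58 ≈ 1.1207
(33172 + 15050)*(O(65) + (A - 74)*(-58)) = (33172 + 15050)*((-70 + 2*65) + (65/58 - 74)*(-58)) = 48222*((-70 + 130) - 4227/58*(-58)) = 48222*(60 + 4227) = 48222*4287 = 206727714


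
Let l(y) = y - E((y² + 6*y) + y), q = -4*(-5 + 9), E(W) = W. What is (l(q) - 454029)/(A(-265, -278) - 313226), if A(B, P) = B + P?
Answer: 26717/18457 ≈ 1.4475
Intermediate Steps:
q = -16 (q = -4*4 = -16)
l(y) = -y² - 6*y (l(y) = y - ((y² + 6*y) + y) = y - (y² + 7*y) = y + (-y² - 7*y) = -y² - 6*y)
(l(q) - 454029)/(A(-265, -278) - 313226) = (-16*(-6 - 1*(-16)) - 454029)/((-265 - 278) - 313226) = (-16*(-6 + 16) - 454029)/(-543 - 313226) = (-16*10 - 454029)/(-313769) = (-160 - 454029)*(-1/313769) = -454189*(-1/313769) = 26717/18457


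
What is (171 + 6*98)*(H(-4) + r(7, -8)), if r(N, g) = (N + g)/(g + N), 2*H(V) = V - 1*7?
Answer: -6831/2 ≈ -3415.5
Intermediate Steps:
H(V) = -7/2 + V/2 (H(V) = (V - 1*7)/2 = (V - 7)/2 = (-7 + V)/2 = -7/2 + V/2)
r(N, g) = 1 (r(N, g) = (N + g)/(N + g) = 1)
(171 + 6*98)*(H(-4) + r(7, -8)) = (171 + 6*98)*((-7/2 + (½)*(-4)) + 1) = (171 + 588)*((-7/2 - 2) + 1) = 759*(-11/2 + 1) = 759*(-9/2) = -6831/2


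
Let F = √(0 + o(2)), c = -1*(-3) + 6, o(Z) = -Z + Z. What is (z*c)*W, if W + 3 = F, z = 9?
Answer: -243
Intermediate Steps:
o(Z) = 0
c = 9 (c = 3 + 6 = 9)
F = 0 (F = √(0 + 0) = √0 = 0)
W = -3 (W = -3 + 0 = -3)
(z*c)*W = (9*9)*(-3) = 81*(-3) = -243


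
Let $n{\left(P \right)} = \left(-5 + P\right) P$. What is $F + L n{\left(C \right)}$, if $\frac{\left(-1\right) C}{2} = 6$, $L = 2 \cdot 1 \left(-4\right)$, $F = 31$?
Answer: $-1601$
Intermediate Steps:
$L = -8$ ($L = 2 \left(-4\right) = -8$)
$C = -12$ ($C = \left(-2\right) 6 = -12$)
$n{\left(P \right)} = P \left(-5 + P\right)$
$F + L n{\left(C \right)} = 31 - 8 \left(- 12 \left(-5 - 12\right)\right) = 31 - 8 \left(\left(-12\right) \left(-17\right)\right) = 31 - 1632 = -1601$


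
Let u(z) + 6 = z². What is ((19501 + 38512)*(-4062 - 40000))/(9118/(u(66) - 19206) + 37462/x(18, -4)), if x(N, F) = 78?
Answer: -82277961527528/15439563 ≈ -5.3290e+6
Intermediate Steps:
u(z) = -6 + z²
((19501 + 38512)*(-4062 - 40000))/(9118/(u(66) - 19206) + 37462/x(18, -4)) = ((19501 + 38512)*(-4062 - 40000))/(9118/((-6 + 66²) - 19206) + 37462/78) = (58013*(-44062))/(9118/((-6 + 4356) - 19206) + 37462*(1/78)) = -2556168806/(9118/(4350 - 19206) + 18731/39) = -2556168806/(9118/(-14856) + 18731/39) = -2556168806/(9118*(-1/14856) + 18731/39) = -2556168806/(-4559/7428 + 18731/39) = -2556168806/15439563/32188 = -2556168806*32188/15439563 = -82277961527528/15439563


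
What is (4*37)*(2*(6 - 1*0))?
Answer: 1776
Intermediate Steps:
(4*37)*(2*(6 - 1*0)) = 148*(2*(6 + 0)) = 148*(2*6) = 148*12 = 1776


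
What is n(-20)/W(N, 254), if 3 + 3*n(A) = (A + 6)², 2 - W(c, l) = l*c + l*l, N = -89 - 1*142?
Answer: -193/17520 ≈ -0.011016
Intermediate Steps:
N = -231 (N = -89 - 142 = -231)
W(c, l) = 2 - l² - c*l (W(c, l) = 2 - (l*c + l*l) = 2 - (c*l + l²) = 2 - (l² + c*l) = 2 + (-l² - c*l) = 2 - l² - c*l)
n(A) = -1 + (6 + A)²/3 (n(A) = -1 + (A + 6)²/3 = -1 + (6 + A)²/3)
n(-20)/W(N, 254) = (-1 + (6 - 20)²/3)/(2 - 1*254² - 1*(-231)*254) = (-1 + (⅓)*(-14)²)/(2 - 1*64516 + 58674) = (-1 + (⅓)*196)/(2 - 64516 + 58674) = (-1 + 196/3)/(-5840) = (193/3)*(-1/5840) = -193/17520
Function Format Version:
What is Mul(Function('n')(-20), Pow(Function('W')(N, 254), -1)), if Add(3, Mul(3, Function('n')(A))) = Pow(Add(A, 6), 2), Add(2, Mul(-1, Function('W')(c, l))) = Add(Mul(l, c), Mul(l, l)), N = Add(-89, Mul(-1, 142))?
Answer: Rational(-193, 17520) ≈ -0.011016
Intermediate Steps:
N = -231 (N = Add(-89, -142) = -231)
Function('W')(c, l) = Add(2, Mul(-1, Pow(l, 2)), Mul(-1, c, l)) (Function('W')(c, l) = Add(2, Mul(-1, Add(Mul(l, c), Mul(l, l)))) = Add(2, Mul(-1, Add(Mul(c, l), Pow(l, 2)))) = Add(2, Mul(-1, Add(Pow(l, 2), Mul(c, l)))) = Add(2, Add(Mul(-1, Pow(l, 2)), Mul(-1, c, l))) = Add(2, Mul(-1, Pow(l, 2)), Mul(-1, c, l)))
Function('n')(A) = Add(-1, Mul(Rational(1, 3), Pow(Add(6, A), 2))) (Function('n')(A) = Add(-1, Mul(Rational(1, 3), Pow(Add(A, 6), 2))) = Add(-1, Mul(Rational(1, 3), Pow(Add(6, A), 2))))
Mul(Function('n')(-20), Pow(Function('W')(N, 254), -1)) = Mul(Add(-1, Mul(Rational(1, 3), Pow(Add(6, -20), 2))), Pow(Add(2, Mul(-1, Pow(254, 2)), Mul(-1, -231, 254)), -1)) = Mul(Add(-1, Mul(Rational(1, 3), Pow(-14, 2))), Pow(Add(2, Mul(-1, 64516), 58674), -1)) = Mul(Add(-1, Mul(Rational(1, 3), 196)), Pow(Add(2, -64516, 58674), -1)) = Mul(Add(-1, Rational(196, 3)), Pow(-5840, -1)) = Mul(Rational(193, 3), Rational(-1, 5840)) = Rational(-193, 17520)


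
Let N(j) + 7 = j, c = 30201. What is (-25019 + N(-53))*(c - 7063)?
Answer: -580277902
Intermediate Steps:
N(j) = -7 + j
(-25019 + N(-53))*(c - 7063) = (-25019 + (-7 - 53))*(30201 - 7063) = (-25019 - 60)*23138 = -25079*23138 = -580277902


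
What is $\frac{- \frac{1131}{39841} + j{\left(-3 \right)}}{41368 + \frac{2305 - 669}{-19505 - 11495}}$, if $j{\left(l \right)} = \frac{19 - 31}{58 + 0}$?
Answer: $- \frac{234088750}{41157727958211} \approx -5.6876 \cdot 10^{-6}$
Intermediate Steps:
$j{\left(l \right)} = - \frac{6}{29}$ ($j{\left(l \right)} = - \frac{12}{58} = \left(-12\right) \frac{1}{58} = - \frac{6}{29}$)
$\frac{- \frac{1131}{39841} + j{\left(-3 \right)}}{41368 + \frac{2305 - 669}{-19505 - 11495}} = \frac{- \frac{1131}{39841} - \frac{6}{29}}{41368 + \frac{2305 - 669}{-19505 - 11495}} = \frac{\left(-1131\right) \frac{1}{39841} - \frac{6}{29}}{41368 + \frac{1636}{-31000}} = \frac{- \frac{1131}{39841} - \frac{6}{29}}{41368 + 1636 \left(- \frac{1}{31000}\right)} = - \frac{271845}{1155389 \left(41368 - \frac{409}{7750}\right)} = - \frac{271845}{1155389 \cdot \frac{320601591}{7750}} = \left(- \frac{271845}{1155389}\right) \frac{7750}{320601591} = - \frac{234088750}{41157727958211}$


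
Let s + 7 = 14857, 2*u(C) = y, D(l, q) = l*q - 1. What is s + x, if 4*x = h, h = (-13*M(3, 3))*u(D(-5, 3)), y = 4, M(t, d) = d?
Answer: 29661/2 ≈ 14831.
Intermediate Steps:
D(l, q) = -1 + l*q
u(C) = 2 (u(C) = (1/2)*4 = 2)
s = 14850 (s = -7 + 14857 = 14850)
h = -78 (h = -13*3*2 = -39*2 = -78)
x = -39/2 (x = (1/4)*(-78) = -39/2 ≈ -19.500)
s + x = 14850 - 39/2 = 29661/2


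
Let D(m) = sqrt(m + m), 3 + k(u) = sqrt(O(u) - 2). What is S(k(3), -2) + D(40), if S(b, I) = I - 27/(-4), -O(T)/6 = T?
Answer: 19/4 + 4*sqrt(5) ≈ 13.694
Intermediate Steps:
O(T) = -6*T
k(u) = -3 + sqrt(-2 - 6*u) (k(u) = -3 + sqrt(-6*u - 2) = -3 + sqrt(-2 - 6*u))
D(m) = sqrt(2)*sqrt(m) (D(m) = sqrt(2*m) = sqrt(2)*sqrt(m))
S(b, I) = 27/4 + I (S(b, I) = I - 27*(-1/4) = I + 27/4 = 27/4 + I)
S(k(3), -2) + D(40) = (27/4 - 2) + sqrt(2)*sqrt(40) = 19/4 + sqrt(2)*(2*sqrt(10)) = 19/4 + 4*sqrt(5)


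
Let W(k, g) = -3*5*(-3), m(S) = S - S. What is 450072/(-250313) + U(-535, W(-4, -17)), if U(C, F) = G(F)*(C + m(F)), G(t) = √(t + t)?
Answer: -64296/35759 - 1605*√10 ≈ -5077.3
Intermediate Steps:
m(S) = 0
G(t) = √2*√t (G(t) = √(2*t) = √2*√t)
W(k, g) = 45 (W(k, g) = -15*(-3) = 45)
U(C, F) = C*√2*√F (U(C, F) = (√2*√F)*(C + 0) = (√2*√F)*C = C*√2*√F)
450072/(-250313) + U(-535, W(-4, -17)) = 450072/(-250313) - 535*√2*√45 = 450072*(-1/250313) - 535*√2*3*√5 = -64296/35759 - 1605*√10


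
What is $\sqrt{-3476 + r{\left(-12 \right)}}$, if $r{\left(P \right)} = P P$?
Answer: $14 i \sqrt{17} \approx 57.724 i$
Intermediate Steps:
$r{\left(P \right)} = P^{2}$
$\sqrt{-3476 + r{\left(-12 \right)}} = \sqrt{-3476 + \left(-12\right)^{2}} = \sqrt{-3476 + 144} = \sqrt{-3332} = 14 i \sqrt{17}$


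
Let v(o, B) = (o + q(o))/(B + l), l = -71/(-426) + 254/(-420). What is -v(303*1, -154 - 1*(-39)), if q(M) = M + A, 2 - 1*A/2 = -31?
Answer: 70560/12121 ≈ 5.8213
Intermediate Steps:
A = 66 (A = 4 - 2*(-31) = 4 + 62 = 66)
l = -46/105 (l = -71*(-1/426) + 254*(-1/420) = ⅙ - 127/210 = -46/105 ≈ -0.43810)
q(M) = 66 + M (q(M) = M + 66 = 66 + M)
v(o, B) = (66 + 2*o)/(-46/105 + B) (v(o, B) = (o + (66 + o))/(B - 46/105) = (66 + 2*o)/(-46/105 + B))
-v(303*1, -154 - 1*(-39)) = -210*(33 + 303*1)/(-46 + 105*(-154 - 1*(-39))) = -210*(33 + 303)/(-46 + 105*(-154 + 39)) = -210*336/(-46 + 105*(-115)) = -210*336/(-46 - 12075) = -210*336/(-12121) = -210*(-1)*336/12121 = -1*(-70560/12121) = 70560/12121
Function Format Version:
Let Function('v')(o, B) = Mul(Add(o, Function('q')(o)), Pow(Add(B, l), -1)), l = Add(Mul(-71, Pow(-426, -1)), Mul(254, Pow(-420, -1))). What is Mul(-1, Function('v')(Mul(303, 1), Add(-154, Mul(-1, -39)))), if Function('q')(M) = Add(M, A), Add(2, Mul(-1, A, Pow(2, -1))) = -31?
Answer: Rational(70560, 12121) ≈ 5.8213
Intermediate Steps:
A = 66 (A = Add(4, Mul(-2, -31)) = Add(4, 62) = 66)
l = Rational(-46, 105) (l = Add(Mul(-71, Rational(-1, 426)), Mul(254, Rational(-1, 420))) = Add(Rational(1, 6), Rational(-127, 210)) = Rational(-46, 105) ≈ -0.43810)
Function('q')(M) = Add(66, M) (Function('q')(M) = Add(M, 66) = Add(66, M))
Function('v')(o, B) = Mul(Pow(Add(Rational(-46, 105), B), -1), Add(66, Mul(2, o))) (Function('v')(o, B) = Mul(Add(o, Add(66, o)), Pow(Add(B, Rational(-46, 105)), -1)) = Mul(Add(66, Mul(2, o)), Pow(Add(Rational(-46, 105), B), -1)) = Mul(Pow(Add(Rational(-46, 105), B), -1), Add(66, Mul(2, o))))
Mul(-1, Function('v')(Mul(303, 1), Add(-154, Mul(-1, -39)))) = Mul(-1, Mul(210, Pow(Add(-46, Mul(105, Add(-154, Mul(-1, -39)))), -1), Add(33, Mul(303, 1)))) = Mul(-1, Mul(210, Pow(Add(-46, Mul(105, Add(-154, 39))), -1), Add(33, 303))) = Mul(-1, Mul(210, Pow(Add(-46, Mul(105, -115)), -1), 336)) = Mul(-1, Mul(210, Pow(Add(-46, -12075), -1), 336)) = Mul(-1, Mul(210, Pow(-12121, -1), 336)) = Mul(-1, Mul(210, Rational(-1, 12121), 336)) = Mul(-1, Rational(-70560, 12121)) = Rational(70560, 12121)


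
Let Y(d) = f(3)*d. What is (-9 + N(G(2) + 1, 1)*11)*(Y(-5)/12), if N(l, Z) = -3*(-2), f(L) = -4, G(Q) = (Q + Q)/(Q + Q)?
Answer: 95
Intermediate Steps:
G(Q) = 1 (G(Q) = (2*Q)/((2*Q)) = (2*Q)*(1/(2*Q)) = 1)
Y(d) = -4*d
N(l, Z) = 6
(-9 + N(G(2) + 1, 1)*11)*(Y(-5)/12) = (-9 + 6*11)*(-4*(-5)/12) = (-9 + 66)*(20*(1/12)) = 57*(5/3) = 95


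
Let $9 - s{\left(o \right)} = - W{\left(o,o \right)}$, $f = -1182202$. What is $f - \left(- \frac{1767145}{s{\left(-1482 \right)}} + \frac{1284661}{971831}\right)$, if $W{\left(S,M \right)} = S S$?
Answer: $- \frac{360481328564253952}{304923499389} \approx -1.1822 \cdot 10^{6}$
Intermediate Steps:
$W{\left(S,M \right)} = S^{2}$
$s{\left(o \right)} = 9 + o^{2}$ ($s{\left(o \right)} = 9 - - o^{2} = 9 + o^{2}$)
$f - \left(- \frac{1767145}{s{\left(-1482 \right)}} + \frac{1284661}{971831}\right) = -1182202 - \left(- \frac{1767145}{9 + \left(-1482\right)^{2}} + \frac{1284661}{971831}\right) = -1182202 - \left(- \frac{1767145}{9 + 2196324} + 1284661 \cdot \frac{1}{971831}\right) = -1182202 - \left(- \frac{1767145}{2196333} + \frac{183523}{138833}\right) = -1182202 - \frac{157739579374}{304923499389} = - \frac{360481328564253952}{304923499389}$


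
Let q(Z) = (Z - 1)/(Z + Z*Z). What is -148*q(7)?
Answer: -111/7 ≈ -15.857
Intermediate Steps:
q(Z) = (-1 + Z)/(Z + Z²)
-148*q(7) = -148*(-1 + 7)/(7*(1 + 7)) = -148*6/(7*8) = -148*3/28 = -111/7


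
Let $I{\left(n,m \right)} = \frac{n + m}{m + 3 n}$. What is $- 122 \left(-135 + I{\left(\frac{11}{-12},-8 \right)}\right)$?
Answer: $\frac{2111576}{129} \approx 16369.0$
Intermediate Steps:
$I{\left(n,m \right)} = \frac{m + n}{m + 3 n}$
$- 122 \left(-135 + I{\left(\frac{11}{-12},-8 \right)}\right) = - 122 \left(-135 + \frac{-8 + \frac{11}{-12}}{-8 + 3 \frac{11}{-12}}\right) = - 122 \left(-135 + \frac{-8 + 11 \left(- \frac{1}{12}\right)}{-8 + 3 \cdot 11 \left(- \frac{1}{12}\right)}\right) = - 122 \left(-135 + \frac{-8 - \frac{11}{12}}{-8 + 3 \left(- \frac{11}{12}\right)}\right) = - 122 \left(-135 + \frac{1}{-8 - \frac{11}{4}} \left(- \frac{107}{12}\right)\right) = - 122 \left(-135 + \frac{1}{- \frac{43}{4}} \left(- \frac{107}{12}\right)\right) = - 122 \left(-135 - - \frac{107}{129}\right) = - 122 \left(-135 + \frac{107}{129}\right) = \left(-122\right) \left(- \frac{17308}{129}\right) = \frac{2111576}{129}$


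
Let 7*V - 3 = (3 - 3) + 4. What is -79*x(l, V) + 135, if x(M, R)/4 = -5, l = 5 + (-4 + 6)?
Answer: 1715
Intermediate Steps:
V = 1 (V = 3/7 + ((3 - 3) + 4)/7 = 3/7 + (0 + 4)/7 = 3/7 + (⅐)*4 = 3/7 + 4/7 = 1)
l = 7 (l = 5 + 2 = 7)
x(M, R) = -20 (x(M, R) = 4*(-5) = -20)
-79*x(l, V) + 135 = -79*(-20) + 135 = 1580 + 135 = 1715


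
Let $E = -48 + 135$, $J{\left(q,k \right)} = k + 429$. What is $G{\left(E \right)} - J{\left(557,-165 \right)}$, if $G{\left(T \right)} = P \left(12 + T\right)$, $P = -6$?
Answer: $-858$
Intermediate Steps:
$J{\left(q,k \right)} = 429 + k$
$E = 87$
$G{\left(T \right)} = -72 - 6 T$ ($G{\left(T \right)} = - 6 \left(12 + T\right) = -72 - 6 T$)
$G{\left(E \right)} - J{\left(557,-165 \right)} = \left(-72 - 522\right) - \left(429 - 165\right) = \left(-72 - 522\right) - 264 = -594 - 264 = -858$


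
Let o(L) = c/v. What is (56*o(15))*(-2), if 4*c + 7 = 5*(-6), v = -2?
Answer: -518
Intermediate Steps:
c = -37/4 (c = -7/4 + (5*(-6))/4 = -7/4 + (¼)*(-30) = -7/4 - 15/2 = -37/4 ≈ -9.2500)
o(L) = 37/8 (o(L) = -37/4/(-2) = -37/4*(-½) = 37/8)
(56*o(15))*(-2) = (56*(37/8))*(-2) = 259*(-2) = -518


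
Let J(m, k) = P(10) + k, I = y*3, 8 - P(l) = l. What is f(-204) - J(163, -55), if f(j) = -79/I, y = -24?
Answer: 4183/72 ≈ 58.097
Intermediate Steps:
P(l) = 8 - l
I = -72 (I = -24*3 = -72)
J(m, k) = -2 + k (J(m, k) = (8 - 1*10) + k = (8 - 10) + k = -2 + k)
f(j) = 79/72 (f(j) = -79/(-72) = -79*(-1/72) = 79/72)
f(-204) - J(163, -55) = 79/72 - (-2 - 55) = 79/72 - 1*(-57) = 79/72 + 57 = 4183/72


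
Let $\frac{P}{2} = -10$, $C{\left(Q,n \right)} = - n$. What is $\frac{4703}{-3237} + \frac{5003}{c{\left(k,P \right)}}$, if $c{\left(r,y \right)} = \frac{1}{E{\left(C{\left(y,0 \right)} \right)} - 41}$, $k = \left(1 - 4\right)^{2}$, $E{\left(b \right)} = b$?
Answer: $- \frac{663987854}{3237} \approx -2.0512 \cdot 10^{5}$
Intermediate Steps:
$P = -20$ ($P = 2 \left(-10\right) = -20$)
$k = 9$ ($k = \left(-3\right)^{2} = 9$)
$c{\left(r,y \right)} = - \frac{1}{41}$ ($c{\left(r,y \right)} = \frac{1}{\left(-1\right) 0 - 41} = \frac{1}{0 - 41} = \frac{1}{-41} = - \frac{1}{41}$)
$\frac{4703}{-3237} + \frac{5003}{c{\left(k,P \right)}} = \frac{4703}{-3237} + \frac{5003}{- \frac{1}{41}} = 4703 \left(- \frac{1}{3237}\right) + 5003 \left(-41\right) = - \frac{4703}{3237} - 205123 = - \frac{663987854}{3237}$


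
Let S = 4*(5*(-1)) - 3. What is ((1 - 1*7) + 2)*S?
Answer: 92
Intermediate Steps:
S = -23 (S = 4*(-5) - 3 = -20 - 3 = -23)
((1 - 1*7) + 2)*S = ((1 - 1*7) + 2)*(-23) = ((1 - 7) + 2)*(-23) = (-6 + 2)*(-23) = -4*(-23) = 92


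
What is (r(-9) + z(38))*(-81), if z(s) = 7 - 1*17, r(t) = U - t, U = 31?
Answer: -2430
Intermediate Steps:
r(t) = 31 - t
z(s) = -10 (z(s) = 7 - 17 = -10)
(r(-9) + z(38))*(-81) = ((31 - 1*(-9)) - 10)*(-81) = ((31 + 9) - 10)*(-81) = (40 - 10)*(-81) = 30*(-81) = -2430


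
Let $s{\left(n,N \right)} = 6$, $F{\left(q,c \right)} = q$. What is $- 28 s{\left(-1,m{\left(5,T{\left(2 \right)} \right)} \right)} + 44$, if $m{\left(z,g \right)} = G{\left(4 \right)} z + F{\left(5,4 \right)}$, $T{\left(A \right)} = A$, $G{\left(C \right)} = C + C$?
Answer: $-124$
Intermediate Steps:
$G{\left(C \right)} = 2 C$
$m{\left(z,g \right)} = 5 + 8 z$ ($m{\left(z,g \right)} = 2 \cdot 4 z + 5 = 8 z + 5 = 5 + 8 z$)
$- 28 s{\left(-1,m{\left(5,T{\left(2 \right)} \right)} \right)} + 44 = \left(-28\right) 6 + 44 = -168 + 44 = -124$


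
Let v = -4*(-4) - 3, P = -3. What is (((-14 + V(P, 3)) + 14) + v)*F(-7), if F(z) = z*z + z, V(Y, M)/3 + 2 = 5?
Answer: 924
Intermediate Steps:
V(Y, M) = 9 (V(Y, M) = -6 + 3*5 = -6 + 15 = 9)
v = 13 (v = 16 - 3 = 13)
F(z) = z + z² (F(z) = z² + z = z + z²)
(((-14 + V(P, 3)) + 14) + v)*F(-7) = (((-14 + 9) + 14) + 13)*(-7*(1 - 7)) = ((-5 + 14) + 13)*(-7*(-6)) = (9 + 13)*42 = 22*42 = 924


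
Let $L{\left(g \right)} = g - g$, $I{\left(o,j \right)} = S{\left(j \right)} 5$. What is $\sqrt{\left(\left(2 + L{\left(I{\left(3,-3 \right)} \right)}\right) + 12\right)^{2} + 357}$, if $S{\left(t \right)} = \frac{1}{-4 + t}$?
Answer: $\sqrt{553} \approx 23.516$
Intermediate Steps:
$I{\left(o,j \right)} = \frac{5}{-4 + j}$ ($I{\left(o,j \right)} = \frac{1}{-4 + j} 5 = \frac{5}{-4 + j}$)
$L{\left(g \right)} = 0$
$\sqrt{\left(\left(2 + L{\left(I{\left(3,-3 \right)} \right)}\right) + 12\right)^{2} + 357} = \sqrt{\left(\left(2 + 0\right) + 12\right)^{2} + 357} = \sqrt{\left(2 + 12\right)^{2} + 357} = \sqrt{14^{2} + 357} = \sqrt{196 + 357} = \sqrt{553}$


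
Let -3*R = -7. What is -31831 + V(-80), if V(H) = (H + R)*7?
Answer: -97124/3 ≈ -32375.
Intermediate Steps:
R = 7/3 (R = -⅓*(-7) = 7/3 ≈ 2.3333)
V(H) = 49/3 + 7*H (V(H) = (H + 7/3)*7 = (7/3 + H)*7 = 49/3 + 7*H)
-31831 + V(-80) = -31831 + (49/3 + 7*(-80)) = -31831 + (49/3 - 560) = -31831 - 1631/3 = -97124/3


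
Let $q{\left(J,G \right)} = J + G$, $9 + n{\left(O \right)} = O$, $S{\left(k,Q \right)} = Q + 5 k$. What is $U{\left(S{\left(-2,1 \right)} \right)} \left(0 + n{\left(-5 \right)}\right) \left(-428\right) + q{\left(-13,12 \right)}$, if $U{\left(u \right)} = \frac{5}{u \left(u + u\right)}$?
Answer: $\frac{14899}{81} \approx 183.94$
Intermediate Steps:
$n{\left(O \right)} = -9 + O$
$q{\left(J,G \right)} = G + J$
$U{\left(u \right)} = \frac{5}{2 u^{2}}$ ($U{\left(u \right)} = \frac{5}{u 2 u} = \frac{5}{2 u^{2}}$)
$U{\left(S{\left(-2,1 \right)} \right)} \left(0 + n{\left(-5 \right)}\right) \left(-428\right) + q{\left(-13,12 \right)} = \frac{5}{2 \left(1 + 5 \left(-2\right)\right)^{2}} \left(0 - 14\right) \left(-428\right) + \left(12 - 13\right) = \frac{5}{2 \left(1 - 10\right)^{2}} \left(0 - 14\right) \left(-428\right) - 1 = \frac{5}{2 \cdot 81} \left(-14\right) \left(-428\right) - 1 = \frac{5}{2} \cdot \frac{1}{81} \left(-14\right) \left(-428\right) - 1 = \frac{5}{162} \left(-14\right) \left(-428\right) - 1 = \left(- \frac{35}{81}\right) \left(-428\right) - 1 = \frac{14980}{81} - 1 = \frac{14899}{81}$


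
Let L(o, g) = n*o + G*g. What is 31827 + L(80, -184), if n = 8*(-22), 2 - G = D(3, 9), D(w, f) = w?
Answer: 17931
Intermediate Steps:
G = -1 (G = 2 - 1*3 = 2 - 3 = -1)
n = -176
L(o, g) = -g - 176*o (L(o, g) = -176*o - g = -g - 176*o)
31827 + L(80, -184) = 31827 + (-1*(-184) - 176*80) = 31827 + (184 - 14080) = 31827 - 13896 = 17931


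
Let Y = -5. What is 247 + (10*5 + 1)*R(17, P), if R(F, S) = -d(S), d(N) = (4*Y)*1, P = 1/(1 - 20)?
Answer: 1267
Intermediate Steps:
P = -1/19 (P = 1/(-19) = -1/19 ≈ -0.052632)
d(N) = -20 (d(N) = (4*(-5))*1 = -20*1 = -20)
R(F, S) = 20 (R(F, S) = -1*(-20) = 20)
247 + (10*5 + 1)*R(17, P) = 247 + (10*5 + 1)*20 = 247 + (50 + 1)*20 = 247 + 51*20 = 247 + 1020 = 1267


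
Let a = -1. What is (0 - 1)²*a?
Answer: -1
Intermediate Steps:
(0 - 1)²*a = (0 - 1)²*(-1) = (-1)²*(-1) = 1*(-1) = -1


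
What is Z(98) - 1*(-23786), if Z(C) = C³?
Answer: 964978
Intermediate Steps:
Z(98) - 1*(-23786) = 98³ - 1*(-23786) = 941192 + 23786 = 964978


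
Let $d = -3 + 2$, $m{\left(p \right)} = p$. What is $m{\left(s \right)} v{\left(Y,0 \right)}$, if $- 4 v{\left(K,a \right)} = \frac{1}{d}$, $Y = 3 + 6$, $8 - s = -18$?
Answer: $\frac{13}{2} \approx 6.5$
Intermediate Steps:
$s = 26$ ($s = 8 - -18 = 8 + 18 = 26$)
$Y = 9$
$d = -1$
$v{\left(K,a \right)} = \frac{1}{4}$ ($v{\left(K,a \right)} = - \frac{1}{4 \left(-1\right)} = \left(- \frac{1}{4}\right) \left(-1\right) = \frac{1}{4}$)
$m{\left(s \right)} v{\left(Y,0 \right)} = 26 \cdot \frac{1}{4} = \frac{13}{2}$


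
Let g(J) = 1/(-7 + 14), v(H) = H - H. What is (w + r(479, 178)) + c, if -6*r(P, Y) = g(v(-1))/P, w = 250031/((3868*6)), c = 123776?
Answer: 3210881349033/25938808 ≈ 1.2379e+5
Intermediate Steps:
v(H) = 0
g(J) = 1/7
w = 250031/23208 ≈ 10.773
r(P, Y) = -1/(42*P)
(w + r(479, 178)) + c = (250031/23208 - 1/42/479) + 123776 = (250031/23208 - 1/42*1/479) + 123776 = (250031/23208 - 1/20118) + 123776 = 279450025/25938808 + 123776 = 3210881349033/25938808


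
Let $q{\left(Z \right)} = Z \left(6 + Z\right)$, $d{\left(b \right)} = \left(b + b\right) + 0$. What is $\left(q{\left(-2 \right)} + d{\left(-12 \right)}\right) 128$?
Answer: $-4096$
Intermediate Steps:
$d{\left(b \right)} = 2 b$ ($d{\left(b \right)} = 2 b + 0 = 2 b$)
$\left(q{\left(-2 \right)} + d{\left(-12 \right)}\right) 128 = \left(- 2 \left(6 - 2\right) + 2 \left(-12\right)\right) 128 = \left(\left(-2\right) 4 - 24\right) 128 = \left(-8 - 24\right) 128 = \left(-32\right) 128 = -4096$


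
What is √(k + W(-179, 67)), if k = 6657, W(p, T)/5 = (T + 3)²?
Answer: √31157 ≈ 176.51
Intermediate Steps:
W(p, T) = 5*(3 + T)² (W(p, T) = 5*(T + 3)² = 5*(3 + T)²)
√(k + W(-179, 67)) = √(6657 + 5*(3 + 67)²) = √(6657 + 5*70²) = √(6657 + 5*4900) = √(6657 + 24500) = √31157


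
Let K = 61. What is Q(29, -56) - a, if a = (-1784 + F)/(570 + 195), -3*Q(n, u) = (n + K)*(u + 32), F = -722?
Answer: 553306/765 ≈ 723.28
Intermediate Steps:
Q(n, u) = -(32 + u)*(61 + n)/3 (Q(n, u) = -(n + 61)*(u + 32)/3 = -(61 + n)*(32 + u)/3 = -(32 + u)*(61 + n)/3)
a = -2506/765 (a = (-1784 - 722)/(570 + 195) = -2506/765 ≈ -3.2758)
Q(29, -56) - a = (-1952/3 - 61/3*(-56) - 32/3*29 - ⅓*29*(-56)) - 1*(-2506/765) = (-1952/3 + 3416/3 - 928/3 + 1624/3) + 2506/765 = 720 + 2506/765 = 553306/765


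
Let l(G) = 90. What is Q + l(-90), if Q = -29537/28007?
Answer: 2491093/28007 ≈ 88.945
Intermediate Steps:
Q = -29537/28007 (Q = -29537*1/28007 = -29537/28007 ≈ -1.0546)
Q + l(-90) = -29537/28007 + 90 = 2491093/28007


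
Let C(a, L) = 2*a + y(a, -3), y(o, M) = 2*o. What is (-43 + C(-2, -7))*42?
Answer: -2142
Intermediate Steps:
C(a, L) = 4*a (C(a, L) = 2*a + 2*a = 4*a)
(-43 + C(-2, -7))*42 = (-43 + 4*(-2))*42 = (-43 - 8)*42 = -51*42 = -2142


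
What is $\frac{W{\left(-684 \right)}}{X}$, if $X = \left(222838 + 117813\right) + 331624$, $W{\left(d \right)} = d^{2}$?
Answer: $\frac{467856}{672275} \approx 0.69593$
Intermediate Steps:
$X = 672275$ ($X = 340651 + 331624 = 672275$)
$\frac{W{\left(-684 \right)}}{X} = \frac{\left(-684\right)^{2}}{672275} = 467856 \cdot \frac{1}{672275} = \frac{467856}{672275}$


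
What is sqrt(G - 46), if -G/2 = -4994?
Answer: sqrt(9942) ≈ 99.710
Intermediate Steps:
G = 9988 (G = -2*(-4994) = 9988)
sqrt(G - 46) = sqrt(9988 - 46) = sqrt(9942)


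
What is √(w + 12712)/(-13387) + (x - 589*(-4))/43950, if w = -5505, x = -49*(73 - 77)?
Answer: 1276/21975 - √7207/13387 ≈ 0.051724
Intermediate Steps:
x = 196 (x = -49*(-4) = 196)
√(w + 12712)/(-13387) + (x - 589*(-4))/43950 = √(-5505 + 12712)/(-13387) + (196 - 589*(-4))/43950 = √7207*(-1/13387) + (196 + 2356)*(1/43950) = -√7207/13387 + 2552*(1/43950) = -√7207/13387 + 1276/21975 = 1276/21975 - √7207/13387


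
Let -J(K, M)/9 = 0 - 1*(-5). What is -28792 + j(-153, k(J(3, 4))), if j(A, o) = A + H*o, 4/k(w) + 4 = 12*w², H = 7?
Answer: -175811923/6074 ≈ -28945.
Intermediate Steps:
J(K, M) = -45 (J(K, M) = -9*(0 - 1*(-5)) = -9*(0 + 5) = -9*5 = -45)
k(w) = 4/(-4 + 12*w²)
j(A, o) = A + 7*o
-28792 + j(-153, k(J(3, 4))) = -28792 + (-153 + 7/(-1 + 3*(-45)²)) = -28792 + (-153 + 7/(-1 + 3*2025)) = -28792 + (-153 + 7/(-1 + 6075)) = -28792 + (-153 + 7/6074) = -28792 - 929315/6074 = -175811923/6074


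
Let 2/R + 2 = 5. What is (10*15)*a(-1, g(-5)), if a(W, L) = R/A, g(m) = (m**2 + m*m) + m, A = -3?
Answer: -100/3 ≈ -33.333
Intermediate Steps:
R = 2/3 (R = 2/(-2 + 5) = 2/3 ≈ 0.66667)
g(m) = m + 2*m**2 (g(m) = (m**2 + m**2) + m = 2*m**2 + m = m + 2*m**2)
a(W, L) = -2/9 (a(W, L) = (2/3)/(-3) = (2/3)*(-1/3) = -2/9)
(10*15)*a(-1, g(-5)) = (10*15)*(-2/9) = 150*(-2/9) = -100/3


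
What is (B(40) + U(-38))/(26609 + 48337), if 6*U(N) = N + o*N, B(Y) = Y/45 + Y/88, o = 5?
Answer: -3629/7419654 ≈ -0.00048911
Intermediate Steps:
B(Y) = 133*Y/3960 (B(Y) = Y*(1/45) + Y*(1/88) = Y/45 + Y/88 = 133*Y/3960)
U(N) = N (U(N) = (N + 5*N)/6 = (6*N)/6 = N)
(B(40) + U(-38))/(26609 + 48337) = ((133/3960)*40 - 38)/(26609 + 48337) = (133/99 - 38)/74946 = -3629/99*1/74946 = -3629/7419654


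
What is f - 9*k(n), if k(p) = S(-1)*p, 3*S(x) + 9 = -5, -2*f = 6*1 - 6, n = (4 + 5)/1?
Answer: 378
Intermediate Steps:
n = 9 (n = 9*1 = 9)
f = 0 (f = -(6*1 - 6)/2 = -(6 - 6)/2 = -½*0 = 0)
S(x) = -14/3 (S(x) = -3 + (⅓)*(-5) = -3 - 5/3 = -14/3)
k(p) = -14*p/3
f - 9*k(n) = 0 - (-42)*9 = 0 - 9*(-42) = 0 + 378 = 378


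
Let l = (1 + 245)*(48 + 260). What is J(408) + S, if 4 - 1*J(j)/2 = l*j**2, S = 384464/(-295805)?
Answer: -7461766523104744/295805 ≈ -2.5225e+10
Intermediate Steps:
S = -384464/295805 (S = 384464*(-1/295805) = -384464/295805 ≈ -1.2997)
l = 75768 (l = 246*308 = 75768)
J(j) = 8 - 151536*j**2
J(408) + S = (8 - 151536*408**2) - 384464/295805 = (8 - 151536*166464) - 384464/295805 = (8 - 25225288704) - 384464/295805 = -25225288696 - 384464/295805 = -7461766523104744/295805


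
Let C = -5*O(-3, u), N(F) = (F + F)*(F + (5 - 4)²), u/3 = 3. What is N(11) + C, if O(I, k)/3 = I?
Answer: 309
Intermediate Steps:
u = 9 (u = 3*3 = 9)
O(I, k) = 3*I
N(F) = 2*F*(1 + F) (N(F) = (2*F)*(F + 1²) = (2*F)*(F + 1) = (2*F)*(1 + F) = 2*F*(1 + F))
C = 45 (C = -15*(-3) = -5*(-9) = 45)
N(11) + C = 2*11*(1 + 11) + 45 = 2*11*12 + 45 = 264 + 45 = 309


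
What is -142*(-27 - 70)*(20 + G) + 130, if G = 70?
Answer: 1239790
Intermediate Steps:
-142*(-27 - 70)*(20 + G) + 130 = -142*(-27 - 70)*(20 + 70) + 130 = -(-13774)*90 + 130 = -142*(-8730) + 130 = 1239660 + 130 = 1239790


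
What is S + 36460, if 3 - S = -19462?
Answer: 55925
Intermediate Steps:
S = 19465 (S = 3 - 1*(-19462) = 3 + 19462 = 19465)
S + 36460 = 19465 + 36460 = 55925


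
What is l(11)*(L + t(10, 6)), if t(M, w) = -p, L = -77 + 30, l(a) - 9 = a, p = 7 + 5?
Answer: -1180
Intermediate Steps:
p = 12
l(a) = 9 + a
L = -47
t(M, w) = -12 (t(M, w) = -1*12 = -12)
l(11)*(L + t(10, 6)) = (9 + 11)*(-47 - 12) = 20*(-59) = -1180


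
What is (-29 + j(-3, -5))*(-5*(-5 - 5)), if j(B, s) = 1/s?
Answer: -1460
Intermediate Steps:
(-29 + j(-3, -5))*(-5*(-5 - 5)) = (-29 + 1/(-5))*(-5*(-5 - 5)) = (-29 - 1/5)*(-5*(-10)) = -146/5*50 = -1460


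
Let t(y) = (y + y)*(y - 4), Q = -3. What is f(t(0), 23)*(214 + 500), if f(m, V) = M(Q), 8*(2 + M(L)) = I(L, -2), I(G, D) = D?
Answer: -3213/2 ≈ -1606.5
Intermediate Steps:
M(L) = -9/4 (M(L) = -2 + (1/8)*(-2) = -2 - 1/4 = -9/4)
t(y) = 2*y*(-4 + y) (t(y) = (2*y)*(-4 + y) = 2*y*(-4 + y))
f(m, V) = -9/4
f(t(0), 23)*(214 + 500) = -9*(214 + 500)/4 = -9/4*714 = -3213/2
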